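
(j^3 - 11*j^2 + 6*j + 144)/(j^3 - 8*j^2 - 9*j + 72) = (j - 6)/(j - 3)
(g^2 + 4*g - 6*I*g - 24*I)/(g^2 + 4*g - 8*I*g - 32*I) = (g - 6*I)/(g - 8*I)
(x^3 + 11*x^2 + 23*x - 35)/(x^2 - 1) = (x^2 + 12*x + 35)/(x + 1)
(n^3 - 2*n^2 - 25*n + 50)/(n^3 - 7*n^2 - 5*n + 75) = (n^2 + 3*n - 10)/(n^2 - 2*n - 15)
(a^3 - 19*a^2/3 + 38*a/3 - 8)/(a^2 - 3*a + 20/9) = 3*(a^2 - 5*a + 6)/(3*a - 5)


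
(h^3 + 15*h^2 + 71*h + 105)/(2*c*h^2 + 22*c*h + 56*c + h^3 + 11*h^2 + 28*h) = (h^2 + 8*h + 15)/(2*c*h + 8*c + h^2 + 4*h)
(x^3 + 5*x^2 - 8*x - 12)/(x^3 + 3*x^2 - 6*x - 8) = (x + 6)/(x + 4)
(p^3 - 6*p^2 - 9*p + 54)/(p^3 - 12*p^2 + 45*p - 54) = (p + 3)/(p - 3)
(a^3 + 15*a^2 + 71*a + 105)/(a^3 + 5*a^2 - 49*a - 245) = (a + 3)/(a - 7)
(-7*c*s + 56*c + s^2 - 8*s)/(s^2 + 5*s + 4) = (-7*c*s + 56*c + s^2 - 8*s)/(s^2 + 5*s + 4)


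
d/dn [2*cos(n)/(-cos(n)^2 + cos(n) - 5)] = 2*(sin(n)^2 + 4)*sin(n)/(sin(n)^2 + cos(n) - 6)^2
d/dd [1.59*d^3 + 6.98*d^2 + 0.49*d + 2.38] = 4.77*d^2 + 13.96*d + 0.49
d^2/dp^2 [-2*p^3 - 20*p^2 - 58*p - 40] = -12*p - 40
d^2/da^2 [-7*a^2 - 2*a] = -14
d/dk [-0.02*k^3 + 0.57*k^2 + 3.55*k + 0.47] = -0.06*k^2 + 1.14*k + 3.55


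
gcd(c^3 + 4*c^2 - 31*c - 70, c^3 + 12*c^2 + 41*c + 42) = c^2 + 9*c + 14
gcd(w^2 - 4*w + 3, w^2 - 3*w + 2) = w - 1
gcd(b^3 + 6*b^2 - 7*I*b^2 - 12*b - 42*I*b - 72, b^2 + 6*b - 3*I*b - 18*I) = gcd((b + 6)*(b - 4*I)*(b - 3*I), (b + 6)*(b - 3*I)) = b^2 + b*(6 - 3*I) - 18*I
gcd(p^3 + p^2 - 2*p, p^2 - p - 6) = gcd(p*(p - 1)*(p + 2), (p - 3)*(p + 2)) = p + 2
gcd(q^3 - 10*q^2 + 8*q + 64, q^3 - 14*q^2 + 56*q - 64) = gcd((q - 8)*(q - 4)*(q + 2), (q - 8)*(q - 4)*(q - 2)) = q^2 - 12*q + 32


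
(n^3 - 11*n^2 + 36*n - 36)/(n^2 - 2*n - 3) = (n^2 - 8*n + 12)/(n + 1)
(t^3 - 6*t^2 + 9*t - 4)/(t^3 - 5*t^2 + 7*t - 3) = (t - 4)/(t - 3)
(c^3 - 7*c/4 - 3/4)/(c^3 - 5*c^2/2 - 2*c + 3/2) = (4*c^2 - 4*c - 3)/(2*(2*c^2 - 7*c + 3))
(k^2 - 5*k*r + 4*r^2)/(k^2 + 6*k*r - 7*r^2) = (k - 4*r)/(k + 7*r)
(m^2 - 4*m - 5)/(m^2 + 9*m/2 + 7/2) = 2*(m - 5)/(2*m + 7)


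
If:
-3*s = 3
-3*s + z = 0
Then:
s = -1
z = -3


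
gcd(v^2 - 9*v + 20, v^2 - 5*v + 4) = v - 4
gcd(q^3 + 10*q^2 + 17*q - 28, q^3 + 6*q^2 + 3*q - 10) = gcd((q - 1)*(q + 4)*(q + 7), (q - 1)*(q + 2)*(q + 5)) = q - 1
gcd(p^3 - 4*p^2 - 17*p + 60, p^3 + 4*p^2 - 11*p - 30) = p - 3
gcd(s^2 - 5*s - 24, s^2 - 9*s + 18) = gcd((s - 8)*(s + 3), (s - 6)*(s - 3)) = 1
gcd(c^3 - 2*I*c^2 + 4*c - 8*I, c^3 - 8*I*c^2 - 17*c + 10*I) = c - 2*I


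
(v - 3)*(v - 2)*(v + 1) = v^3 - 4*v^2 + v + 6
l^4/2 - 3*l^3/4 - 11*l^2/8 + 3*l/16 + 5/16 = (l/2 + 1/4)*(l - 5/2)*(l - 1/2)*(l + 1)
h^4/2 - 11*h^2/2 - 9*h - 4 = (h/2 + 1)*(h - 4)*(h + 1)^2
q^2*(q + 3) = q^3 + 3*q^2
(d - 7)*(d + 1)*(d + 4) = d^3 - 2*d^2 - 31*d - 28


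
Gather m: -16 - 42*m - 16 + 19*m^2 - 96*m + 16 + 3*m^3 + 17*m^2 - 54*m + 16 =3*m^3 + 36*m^2 - 192*m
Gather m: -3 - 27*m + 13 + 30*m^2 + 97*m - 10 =30*m^2 + 70*m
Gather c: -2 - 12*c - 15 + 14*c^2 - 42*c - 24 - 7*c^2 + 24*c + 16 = 7*c^2 - 30*c - 25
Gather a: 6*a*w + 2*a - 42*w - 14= a*(6*w + 2) - 42*w - 14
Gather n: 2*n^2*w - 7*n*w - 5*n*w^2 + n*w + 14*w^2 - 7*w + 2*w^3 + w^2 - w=2*n^2*w + n*(-5*w^2 - 6*w) + 2*w^3 + 15*w^2 - 8*w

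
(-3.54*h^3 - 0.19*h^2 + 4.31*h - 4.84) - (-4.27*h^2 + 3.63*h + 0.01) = -3.54*h^3 + 4.08*h^2 + 0.68*h - 4.85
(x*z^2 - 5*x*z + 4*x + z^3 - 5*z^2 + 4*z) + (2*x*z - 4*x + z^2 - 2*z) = x*z^2 - 3*x*z + z^3 - 4*z^2 + 2*z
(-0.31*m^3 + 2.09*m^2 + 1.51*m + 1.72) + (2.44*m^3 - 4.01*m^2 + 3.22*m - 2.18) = 2.13*m^3 - 1.92*m^2 + 4.73*m - 0.46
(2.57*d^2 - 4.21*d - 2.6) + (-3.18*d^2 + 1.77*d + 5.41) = -0.61*d^2 - 2.44*d + 2.81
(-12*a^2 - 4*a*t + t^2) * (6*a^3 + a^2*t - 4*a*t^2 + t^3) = -72*a^5 - 36*a^4*t + 50*a^3*t^2 + 5*a^2*t^3 - 8*a*t^4 + t^5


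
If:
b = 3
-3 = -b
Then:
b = 3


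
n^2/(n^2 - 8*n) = n/(n - 8)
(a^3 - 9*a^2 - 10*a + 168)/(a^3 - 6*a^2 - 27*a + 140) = (a^2 - 2*a - 24)/(a^2 + a - 20)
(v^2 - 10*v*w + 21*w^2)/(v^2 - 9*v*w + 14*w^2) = (v - 3*w)/(v - 2*w)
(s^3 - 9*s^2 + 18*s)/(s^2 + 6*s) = (s^2 - 9*s + 18)/(s + 6)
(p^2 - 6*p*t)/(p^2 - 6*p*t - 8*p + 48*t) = p/(p - 8)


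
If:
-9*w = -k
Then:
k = 9*w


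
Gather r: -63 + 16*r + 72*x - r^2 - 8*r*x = -r^2 + r*(16 - 8*x) + 72*x - 63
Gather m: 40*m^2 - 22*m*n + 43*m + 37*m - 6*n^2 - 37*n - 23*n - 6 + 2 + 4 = 40*m^2 + m*(80 - 22*n) - 6*n^2 - 60*n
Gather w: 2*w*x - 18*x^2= 2*w*x - 18*x^2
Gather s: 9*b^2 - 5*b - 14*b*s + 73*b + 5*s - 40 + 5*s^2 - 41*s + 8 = 9*b^2 + 68*b + 5*s^2 + s*(-14*b - 36) - 32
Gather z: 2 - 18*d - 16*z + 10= -18*d - 16*z + 12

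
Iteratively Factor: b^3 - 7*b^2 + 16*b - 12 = (b - 2)*(b^2 - 5*b + 6) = (b - 2)^2*(b - 3)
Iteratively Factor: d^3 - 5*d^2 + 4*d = (d)*(d^2 - 5*d + 4) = d*(d - 4)*(d - 1)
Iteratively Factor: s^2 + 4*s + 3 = (s + 1)*(s + 3)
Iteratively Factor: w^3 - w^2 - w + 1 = (w + 1)*(w^2 - 2*w + 1) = (w - 1)*(w + 1)*(w - 1)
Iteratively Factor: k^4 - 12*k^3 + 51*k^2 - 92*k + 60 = (k - 2)*(k^3 - 10*k^2 + 31*k - 30) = (k - 2)^2*(k^2 - 8*k + 15) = (k - 3)*(k - 2)^2*(k - 5)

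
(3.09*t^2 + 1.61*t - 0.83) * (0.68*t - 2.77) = 2.1012*t^3 - 7.4645*t^2 - 5.0241*t + 2.2991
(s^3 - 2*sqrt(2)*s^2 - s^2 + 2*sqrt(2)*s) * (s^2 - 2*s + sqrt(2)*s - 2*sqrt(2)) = s^5 - 3*s^4 - sqrt(2)*s^4 - 2*s^3 + 3*sqrt(2)*s^3 - 2*sqrt(2)*s^2 + 12*s^2 - 8*s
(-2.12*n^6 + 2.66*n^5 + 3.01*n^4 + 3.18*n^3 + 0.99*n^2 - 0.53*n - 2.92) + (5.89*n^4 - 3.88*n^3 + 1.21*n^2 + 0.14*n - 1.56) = -2.12*n^6 + 2.66*n^5 + 8.9*n^4 - 0.7*n^3 + 2.2*n^2 - 0.39*n - 4.48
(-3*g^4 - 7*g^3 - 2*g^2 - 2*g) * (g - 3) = -3*g^5 + 2*g^4 + 19*g^3 + 4*g^2 + 6*g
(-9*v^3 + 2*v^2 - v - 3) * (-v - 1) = 9*v^4 + 7*v^3 - v^2 + 4*v + 3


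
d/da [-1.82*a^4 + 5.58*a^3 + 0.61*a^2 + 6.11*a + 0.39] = -7.28*a^3 + 16.74*a^2 + 1.22*a + 6.11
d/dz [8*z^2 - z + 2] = 16*z - 1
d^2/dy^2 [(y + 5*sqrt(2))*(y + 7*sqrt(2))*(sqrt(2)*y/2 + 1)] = 3*sqrt(2)*y + 26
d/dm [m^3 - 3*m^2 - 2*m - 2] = 3*m^2 - 6*m - 2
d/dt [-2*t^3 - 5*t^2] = 2*t*(-3*t - 5)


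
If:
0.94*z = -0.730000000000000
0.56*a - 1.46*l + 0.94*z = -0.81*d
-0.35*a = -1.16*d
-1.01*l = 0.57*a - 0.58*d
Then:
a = 0.53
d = 0.16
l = -0.21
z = -0.78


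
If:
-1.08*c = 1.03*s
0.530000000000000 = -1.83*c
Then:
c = -0.29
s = 0.30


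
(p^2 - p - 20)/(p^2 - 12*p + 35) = (p + 4)/(p - 7)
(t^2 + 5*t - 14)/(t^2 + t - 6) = (t + 7)/(t + 3)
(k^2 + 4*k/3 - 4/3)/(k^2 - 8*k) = (3*k^2 + 4*k - 4)/(3*k*(k - 8))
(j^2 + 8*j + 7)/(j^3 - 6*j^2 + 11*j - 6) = (j^2 + 8*j + 7)/(j^3 - 6*j^2 + 11*j - 6)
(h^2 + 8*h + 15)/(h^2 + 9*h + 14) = (h^2 + 8*h + 15)/(h^2 + 9*h + 14)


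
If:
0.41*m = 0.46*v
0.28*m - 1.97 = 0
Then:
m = 7.04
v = 6.27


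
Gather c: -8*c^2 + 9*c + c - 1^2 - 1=-8*c^2 + 10*c - 2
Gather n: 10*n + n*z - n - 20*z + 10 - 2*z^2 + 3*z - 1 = n*(z + 9) - 2*z^2 - 17*z + 9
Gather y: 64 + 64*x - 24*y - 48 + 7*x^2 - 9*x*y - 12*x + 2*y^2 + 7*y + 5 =7*x^2 + 52*x + 2*y^2 + y*(-9*x - 17) + 21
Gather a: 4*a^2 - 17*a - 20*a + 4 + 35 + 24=4*a^2 - 37*a + 63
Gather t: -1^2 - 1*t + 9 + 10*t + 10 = 9*t + 18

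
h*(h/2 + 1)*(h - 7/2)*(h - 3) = h^4/2 - 9*h^3/4 - 5*h^2/4 + 21*h/2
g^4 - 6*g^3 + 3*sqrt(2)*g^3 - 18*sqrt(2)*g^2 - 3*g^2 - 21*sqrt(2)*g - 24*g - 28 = (g - 7)*(g + 1)*(g + sqrt(2))*(g + 2*sqrt(2))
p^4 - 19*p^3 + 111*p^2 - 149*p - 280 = (p - 8)*(p - 7)*(p - 5)*(p + 1)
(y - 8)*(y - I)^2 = y^3 - 8*y^2 - 2*I*y^2 - y + 16*I*y + 8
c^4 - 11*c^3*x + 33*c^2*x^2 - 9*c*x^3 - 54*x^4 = (c - 6*x)*(c - 3*x)^2*(c + x)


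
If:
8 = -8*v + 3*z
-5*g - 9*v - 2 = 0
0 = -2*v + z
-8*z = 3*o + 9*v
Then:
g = 34/5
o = 100/3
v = -4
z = -8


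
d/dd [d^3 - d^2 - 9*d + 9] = 3*d^2 - 2*d - 9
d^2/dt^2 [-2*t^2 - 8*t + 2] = -4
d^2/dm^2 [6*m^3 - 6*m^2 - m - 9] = 36*m - 12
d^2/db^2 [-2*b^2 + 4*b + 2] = -4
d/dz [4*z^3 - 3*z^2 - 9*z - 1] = 12*z^2 - 6*z - 9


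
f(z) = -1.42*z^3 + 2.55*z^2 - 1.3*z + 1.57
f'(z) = -4.26*z^2 + 5.1*z - 1.3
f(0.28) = 1.37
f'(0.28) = -0.21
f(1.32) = 1.03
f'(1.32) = -1.99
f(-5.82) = 375.45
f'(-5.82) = -175.28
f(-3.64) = 108.57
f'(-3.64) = -76.31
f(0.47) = 1.37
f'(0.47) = 0.16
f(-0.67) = 4.01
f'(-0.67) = -6.63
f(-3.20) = 78.37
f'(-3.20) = -61.24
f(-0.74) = 4.50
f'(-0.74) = -7.41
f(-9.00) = 1255.00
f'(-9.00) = -392.26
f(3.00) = -17.72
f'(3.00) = -24.34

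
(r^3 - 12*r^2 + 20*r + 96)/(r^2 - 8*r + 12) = (r^2 - 6*r - 16)/(r - 2)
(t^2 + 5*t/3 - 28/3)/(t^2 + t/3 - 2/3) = (3*t^2 + 5*t - 28)/(3*t^2 + t - 2)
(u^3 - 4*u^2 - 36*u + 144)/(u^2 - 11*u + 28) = (u^2 - 36)/(u - 7)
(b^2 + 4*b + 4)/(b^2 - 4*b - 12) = (b + 2)/(b - 6)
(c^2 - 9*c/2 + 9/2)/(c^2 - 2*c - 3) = (c - 3/2)/(c + 1)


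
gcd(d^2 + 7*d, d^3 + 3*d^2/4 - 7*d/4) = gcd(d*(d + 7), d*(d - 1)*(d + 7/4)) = d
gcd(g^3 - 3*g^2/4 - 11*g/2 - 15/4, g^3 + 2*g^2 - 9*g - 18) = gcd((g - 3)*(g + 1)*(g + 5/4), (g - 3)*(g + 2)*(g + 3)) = g - 3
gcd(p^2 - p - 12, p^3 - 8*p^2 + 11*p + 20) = p - 4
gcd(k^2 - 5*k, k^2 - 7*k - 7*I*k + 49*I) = 1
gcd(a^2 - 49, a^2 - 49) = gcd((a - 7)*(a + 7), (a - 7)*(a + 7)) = a^2 - 49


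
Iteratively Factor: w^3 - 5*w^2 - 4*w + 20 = (w - 5)*(w^2 - 4) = (w - 5)*(w + 2)*(w - 2)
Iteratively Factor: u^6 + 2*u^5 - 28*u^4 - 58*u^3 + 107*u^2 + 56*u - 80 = (u - 1)*(u^5 + 3*u^4 - 25*u^3 - 83*u^2 + 24*u + 80) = (u - 1)*(u + 1)*(u^4 + 2*u^3 - 27*u^2 - 56*u + 80) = (u - 1)^2*(u + 1)*(u^3 + 3*u^2 - 24*u - 80) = (u - 5)*(u - 1)^2*(u + 1)*(u^2 + 8*u + 16) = (u - 5)*(u - 1)^2*(u + 1)*(u + 4)*(u + 4)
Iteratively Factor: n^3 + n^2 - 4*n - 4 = (n - 2)*(n^2 + 3*n + 2) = (n - 2)*(n + 1)*(n + 2)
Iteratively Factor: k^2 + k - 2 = (k + 2)*(k - 1)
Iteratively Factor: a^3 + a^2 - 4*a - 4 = (a + 2)*(a^2 - a - 2) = (a - 2)*(a + 2)*(a + 1)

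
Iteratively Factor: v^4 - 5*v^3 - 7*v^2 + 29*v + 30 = (v + 2)*(v^3 - 7*v^2 + 7*v + 15) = (v + 1)*(v + 2)*(v^2 - 8*v + 15) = (v - 3)*(v + 1)*(v + 2)*(v - 5)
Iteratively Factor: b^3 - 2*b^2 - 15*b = (b + 3)*(b^2 - 5*b) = b*(b + 3)*(b - 5)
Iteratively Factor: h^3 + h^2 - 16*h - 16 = (h - 4)*(h^2 + 5*h + 4) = (h - 4)*(h + 4)*(h + 1)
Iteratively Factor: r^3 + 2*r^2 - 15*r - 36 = (r - 4)*(r^2 + 6*r + 9) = (r - 4)*(r + 3)*(r + 3)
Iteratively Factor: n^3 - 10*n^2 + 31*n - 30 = (n - 2)*(n^2 - 8*n + 15) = (n - 3)*(n - 2)*(n - 5)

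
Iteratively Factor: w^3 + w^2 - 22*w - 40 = (w - 5)*(w^2 + 6*w + 8) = (w - 5)*(w + 4)*(w + 2)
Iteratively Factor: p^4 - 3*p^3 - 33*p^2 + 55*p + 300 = (p - 5)*(p^3 + 2*p^2 - 23*p - 60) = (p - 5)*(p + 4)*(p^2 - 2*p - 15) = (p - 5)*(p + 3)*(p + 4)*(p - 5)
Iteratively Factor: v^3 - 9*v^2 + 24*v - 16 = (v - 4)*(v^2 - 5*v + 4) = (v - 4)*(v - 1)*(v - 4)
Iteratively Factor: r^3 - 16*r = (r - 4)*(r^2 + 4*r) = r*(r - 4)*(r + 4)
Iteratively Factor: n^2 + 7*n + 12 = (n + 3)*(n + 4)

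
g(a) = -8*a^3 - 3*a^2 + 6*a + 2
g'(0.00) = 6.00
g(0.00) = 2.00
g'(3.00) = -228.00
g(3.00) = -223.00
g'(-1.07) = -15.06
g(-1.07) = 1.95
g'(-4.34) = -420.01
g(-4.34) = 573.43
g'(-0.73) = -2.41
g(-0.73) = -0.87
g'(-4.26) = -403.98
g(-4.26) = 540.47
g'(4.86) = -590.03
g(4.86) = -958.03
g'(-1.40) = -32.64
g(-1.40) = 9.67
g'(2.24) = -127.86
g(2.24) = -89.53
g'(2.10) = -112.44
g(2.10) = -72.72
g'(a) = -24*a^2 - 6*a + 6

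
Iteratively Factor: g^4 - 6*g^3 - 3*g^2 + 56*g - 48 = (g - 4)*(g^3 - 2*g^2 - 11*g + 12) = (g - 4)*(g - 1)*(g^2 - g - 12) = (g - 4)^2*(g - 1)*(g + 3)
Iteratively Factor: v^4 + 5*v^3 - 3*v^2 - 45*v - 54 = (v - 3)*(v^3 + 8*v^2 + 21*v + 18) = (v - 3)*(v + 3)*(v^2 + 5*v + 6) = (v - 3)*(v + 3)^2*(v + 2)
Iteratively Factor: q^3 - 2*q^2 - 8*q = (q - 4)*(q^2 + 2*q) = (q - 4)*(q + 2)*(q)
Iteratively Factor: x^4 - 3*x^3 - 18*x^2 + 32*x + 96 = (x - 4)*(x^3 + x^2 - 14*x - 24) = (x - 4)*(x + 2)*(x^2 - x - 12) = (x - 4)^2*(x + 2)*(x + 3)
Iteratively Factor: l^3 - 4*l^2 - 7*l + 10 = (l - 1)*(l^2 - 3*l - 10) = (l - 1)*(l + 2)*(l - 5)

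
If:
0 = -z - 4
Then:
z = -4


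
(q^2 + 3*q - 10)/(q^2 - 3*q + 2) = (q + 5)/(q - 1)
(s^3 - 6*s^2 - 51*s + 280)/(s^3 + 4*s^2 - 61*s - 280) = (s - 5)/(s + 5)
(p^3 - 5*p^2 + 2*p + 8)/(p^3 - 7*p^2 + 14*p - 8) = (p + 1)/(p - 1)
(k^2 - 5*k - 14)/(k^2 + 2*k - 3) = (k^2 - 5*k - 14)/(k^2 + 2*k - 3)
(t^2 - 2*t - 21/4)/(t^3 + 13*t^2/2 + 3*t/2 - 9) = (t - 7/2)/(t^2 + 5*t - 6)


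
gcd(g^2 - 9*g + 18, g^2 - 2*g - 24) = g - 6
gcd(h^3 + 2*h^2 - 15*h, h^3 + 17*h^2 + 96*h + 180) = h + 5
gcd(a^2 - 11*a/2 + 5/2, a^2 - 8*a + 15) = a - 5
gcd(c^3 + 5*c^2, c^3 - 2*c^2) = c^2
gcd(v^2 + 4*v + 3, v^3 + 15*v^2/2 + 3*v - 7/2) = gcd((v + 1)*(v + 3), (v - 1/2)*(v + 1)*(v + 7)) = v + 1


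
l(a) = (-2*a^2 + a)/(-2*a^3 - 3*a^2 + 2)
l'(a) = (1 - 4*a)/(-2*a^3 - 3*a^2 + 2) + (-2*a^2 + a)*(6*a^2 + 6*a)/(-2*a^3 - 3*a^2 + 2)^2 = (-6*a^2*(a + 1)*(2*a - 1) + (4*a - 1)*(2*a^3 + 3*a^2 - 2))/(2*a^3 + 3*a^2 - 2)^2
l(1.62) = 0.25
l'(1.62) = -0.07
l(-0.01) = -0.01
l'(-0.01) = 0.52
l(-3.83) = -0.47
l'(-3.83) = -0.20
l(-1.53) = -2.90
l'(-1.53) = -3.27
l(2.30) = 0.22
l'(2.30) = -0.04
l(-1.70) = -2.37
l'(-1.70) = -2.89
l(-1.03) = -3.14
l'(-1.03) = 4.52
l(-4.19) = -0.41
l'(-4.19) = -0.15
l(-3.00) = -0.72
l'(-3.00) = -0.45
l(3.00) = 0.19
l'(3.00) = -0.03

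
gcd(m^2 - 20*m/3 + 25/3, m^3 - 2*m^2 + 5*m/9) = m - 5/3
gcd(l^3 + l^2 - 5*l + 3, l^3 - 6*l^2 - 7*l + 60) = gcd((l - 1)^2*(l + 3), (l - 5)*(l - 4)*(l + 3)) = l + 3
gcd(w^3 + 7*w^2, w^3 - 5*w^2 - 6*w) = w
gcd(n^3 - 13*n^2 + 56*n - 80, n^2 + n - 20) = n - 4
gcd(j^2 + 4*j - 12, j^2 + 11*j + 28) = 1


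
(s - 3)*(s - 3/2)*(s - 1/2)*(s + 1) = s^4 - 4*s^3 + 7*s^2/4 + 9*s/2 - 9/4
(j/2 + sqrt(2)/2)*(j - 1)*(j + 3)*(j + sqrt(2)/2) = j^4/2 + j^3 + 3*sqrt(2)*j^3/4 - j^2 + 3*sqrt(2)*j^2/2 - 9*sqrt(2)*j/4 + j - 3/2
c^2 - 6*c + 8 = (c - 4)*(c - 2)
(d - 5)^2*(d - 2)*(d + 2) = d^4 - 10*d^3 + 21*d^2 + 40*d - 100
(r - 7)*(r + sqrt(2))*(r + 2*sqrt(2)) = r^3 - 7*r^2 + 3*sqrt(2)*r^2 - 21*sqrt(2)*r + 4*r - 28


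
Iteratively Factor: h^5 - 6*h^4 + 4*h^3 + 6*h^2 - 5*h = (h)*(h^4 - 6*h^3 + 4*h^2 + 6*h - 5) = h*(h - 5)*(h^3 - h^2 - h + 1) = h*(h - 5)*(h + 1)*(h^2 - 2*h + 1) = h*(h - 5)*(h - 1)*(h + 1)*(h - 1)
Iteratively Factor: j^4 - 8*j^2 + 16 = (j + 2)*(j^3 - 2*j^2 - 4*j + 8) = (j + 2)^2*(j^2 - 4*j + 4) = (j - 2)*(j + 2)^2*(j - 2)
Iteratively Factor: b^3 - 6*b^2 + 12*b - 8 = (b - 2)*(b^2 - 4*b + 4) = (b - 2)^2*(b - 2)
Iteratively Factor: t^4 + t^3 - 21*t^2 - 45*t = (t - 5)*(t^3 + 6*t^2 + 9*t) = t*(t - 5)*(t^2 + 6*t + 9) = t*(t - 5)*(t + 3)*(t + 3)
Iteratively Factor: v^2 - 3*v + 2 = (v - 1)*(v - 2)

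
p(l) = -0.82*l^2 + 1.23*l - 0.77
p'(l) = 1.23 - 1.64*l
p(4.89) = -14.36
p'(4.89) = -6.79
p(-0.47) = -1.53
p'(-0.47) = 2.00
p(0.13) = -0.62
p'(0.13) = 1.02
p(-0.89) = -2.51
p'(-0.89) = 2.69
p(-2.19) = -7.40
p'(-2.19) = 4.82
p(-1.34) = -3.89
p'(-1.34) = 3.43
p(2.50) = -2.82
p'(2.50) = -2.87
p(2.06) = -1.72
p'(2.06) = -2.15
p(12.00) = -104.09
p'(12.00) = -18.45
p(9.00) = -56.12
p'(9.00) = -13.53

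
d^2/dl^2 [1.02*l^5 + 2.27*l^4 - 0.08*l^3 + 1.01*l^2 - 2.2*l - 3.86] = 20.4*l^3 + 27.24*l^2 - 0.48*l + 2.02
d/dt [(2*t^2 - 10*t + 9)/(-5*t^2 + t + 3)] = 3*(-16*t^2 + 34*t - 13)/(25*t^4 - 10*t^3 - 29*t^2 + 6*t + 9)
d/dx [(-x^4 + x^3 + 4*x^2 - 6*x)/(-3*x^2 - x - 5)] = (6*x^5 + 18*x^3 - 37*x^2 - 40*x + 30)/(9*x^4 + 6*x^3 + 31*x^2 + 10*x + 25)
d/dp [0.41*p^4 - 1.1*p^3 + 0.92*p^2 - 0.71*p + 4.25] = 1.64*p^3 - 3.3*p^2 + 1.84*p - 0.71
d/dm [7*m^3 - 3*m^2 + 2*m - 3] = 21*m^2 - 6*m + 2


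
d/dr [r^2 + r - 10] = 2*r + 1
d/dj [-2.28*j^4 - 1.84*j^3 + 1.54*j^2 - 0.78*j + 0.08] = -9.12*j^3 - 5.52*j^2 + 3.08*j - 0.78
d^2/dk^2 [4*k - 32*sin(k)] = 32*sin(k)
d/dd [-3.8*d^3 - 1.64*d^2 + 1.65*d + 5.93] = -11.4*d^2 - 3.28*d + 1.65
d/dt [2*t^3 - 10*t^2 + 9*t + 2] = 6*t^2 - 20*t + 9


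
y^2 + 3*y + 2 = (y + 1)*(y + 2)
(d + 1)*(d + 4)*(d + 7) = d^3 + 12*d^2 + 39*d + 28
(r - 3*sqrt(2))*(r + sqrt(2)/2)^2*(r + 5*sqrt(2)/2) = r^4 + sqrt(2)*r^3/2 - 31*r^2/2 - 61*sqrt(2)*r/4 - 15/2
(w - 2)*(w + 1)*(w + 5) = w^3 + 4*w^2 - 7*w - 10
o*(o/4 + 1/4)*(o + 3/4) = o^3/4 + 7*o^2/16 + 3*o/16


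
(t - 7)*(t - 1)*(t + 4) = t^3 - 4*t^2 - 25*t + 28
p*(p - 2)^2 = p^3 - 4*p^2 + 4*p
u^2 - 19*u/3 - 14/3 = (u - 7)*(u + 2/3)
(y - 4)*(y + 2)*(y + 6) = y^3 + 4*y^2 - 20*y - 48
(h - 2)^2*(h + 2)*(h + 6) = h^4 + 4*h^3 - 16*h^2 - 16*h + 48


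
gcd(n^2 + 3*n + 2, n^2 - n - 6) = n + 2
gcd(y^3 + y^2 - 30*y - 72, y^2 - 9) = y + 3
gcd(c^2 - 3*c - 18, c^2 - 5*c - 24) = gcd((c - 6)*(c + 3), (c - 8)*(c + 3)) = c + 3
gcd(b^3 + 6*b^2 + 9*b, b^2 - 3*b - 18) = b + 3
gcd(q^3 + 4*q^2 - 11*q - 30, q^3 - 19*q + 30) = q^2 + 2*q - 15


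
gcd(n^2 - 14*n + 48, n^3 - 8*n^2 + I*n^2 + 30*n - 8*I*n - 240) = n - 8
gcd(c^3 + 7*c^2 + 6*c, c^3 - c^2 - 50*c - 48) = c^2 + 7*c + 6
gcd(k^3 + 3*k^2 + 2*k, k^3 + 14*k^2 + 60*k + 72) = k + 2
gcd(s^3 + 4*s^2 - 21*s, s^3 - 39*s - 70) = 1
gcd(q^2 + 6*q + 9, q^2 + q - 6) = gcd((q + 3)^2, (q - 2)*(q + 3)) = q + 3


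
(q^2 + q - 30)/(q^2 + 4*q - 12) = (q - 5)/(q - 2)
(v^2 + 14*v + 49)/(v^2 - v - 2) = (v^2 + 14*v + 49)/(v^2 - v - 2)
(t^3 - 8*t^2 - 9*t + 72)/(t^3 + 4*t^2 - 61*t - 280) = (t^2 - 9)/(t^2 + 12*t + 35)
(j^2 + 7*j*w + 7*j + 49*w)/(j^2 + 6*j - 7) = (j + 7*w)/(j - 1)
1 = 1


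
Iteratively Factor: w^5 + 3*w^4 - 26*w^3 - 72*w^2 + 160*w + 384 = (w - 4)*(w^4 + 7*w^3 + 2*w^2 - 64*w - 96) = (w - 4)*(w - 3)*(w^3 + 10*w^2 + 32*w + 32) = (w - 4)*(w - 3)*(w + 2)*(w^2 + 8*w + 16) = (w - 4)*(w - 3)*(w + 2)*(w + 4)*(w + 4)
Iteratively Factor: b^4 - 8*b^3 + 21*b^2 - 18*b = (b)*(b^3 - 8*b^2 + 21*b - 18) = b*(b - 3)*(b^2 - 5*b + 6) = b*(b - 3)^2*(b - 2)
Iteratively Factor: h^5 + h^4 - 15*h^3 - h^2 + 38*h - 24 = (h - 1)*(h^4 + 2*h^3 - 13*h^2 - 14*h + 24) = (h - 1)*(h + 2)*(h^3 - 13*h + 12) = (h - 1)*(h + 2)*(h + 4)*(h^2 - 4*h + 3) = (h - 3)*(h - 1)*(h + 2)*(h + 4)*(h - 1)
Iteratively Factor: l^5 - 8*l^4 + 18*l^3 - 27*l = (l)*(l^4 - 8*l^3 + 18*l^2 - 27) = l*(l - 3)*(l^3 - 5*l^2 + 3*l + 9) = l*(l - 3)^2*(l^2 - 2*l - 3) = l*(l - 3)^3*(l + 1)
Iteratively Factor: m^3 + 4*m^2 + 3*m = (m + 3)*(m^2 + m) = m*(m + 3)*(m + 1)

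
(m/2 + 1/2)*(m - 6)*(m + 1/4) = m^3/2 - 19*m^2/8 - 29*m/8 - 3/4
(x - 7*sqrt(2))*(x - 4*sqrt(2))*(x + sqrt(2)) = x^3 - 10*sqrt(2)*x^2 + 34*x + 56*sqrt(2)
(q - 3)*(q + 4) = q^2 + q - 12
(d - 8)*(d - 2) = d^2 - 10*d + 16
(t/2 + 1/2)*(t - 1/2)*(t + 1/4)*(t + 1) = t^4/2 + 7*t^3/8 + 3*t^2/16 - t/4 - 1/16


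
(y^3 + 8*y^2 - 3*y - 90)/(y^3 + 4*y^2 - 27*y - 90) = (y^2 + 2*y - 15)/(y^2 - 2*y - 15)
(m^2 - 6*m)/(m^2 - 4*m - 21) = m*(6 - m)/(-m^2 + 4*m + 21)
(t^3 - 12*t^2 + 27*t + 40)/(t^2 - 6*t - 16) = (t^2 - 4*t - 5)/(t + 2)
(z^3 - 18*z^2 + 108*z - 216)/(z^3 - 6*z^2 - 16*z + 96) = (z^2 - 12*z + 36)/(z^2 - 16)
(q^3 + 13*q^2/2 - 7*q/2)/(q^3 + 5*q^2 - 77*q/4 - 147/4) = 2*q*(2*q - 1)/(4*q^2 - 8*q - 21)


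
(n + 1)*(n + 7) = n^2 + 8*n + 7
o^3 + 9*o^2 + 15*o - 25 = (o - 1)*(o + 5)^2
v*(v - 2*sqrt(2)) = v^2 - 2*sqrt(2)*v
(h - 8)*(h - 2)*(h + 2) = h^3 - 8*h^2 - 4*h + 32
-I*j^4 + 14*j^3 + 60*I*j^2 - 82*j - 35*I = (j + I)*(j + 5*I)*(j + 7*I)*(-I*j + 1)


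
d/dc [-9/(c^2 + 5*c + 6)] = 9*(2*c + 5)/(c^2 + 5*c + 6)^2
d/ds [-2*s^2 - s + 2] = -4*s - 1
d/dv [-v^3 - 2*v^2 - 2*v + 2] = -3*v^2 - 4*v - 2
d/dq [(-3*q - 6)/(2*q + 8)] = -3/(q^2 + 8*q + 16)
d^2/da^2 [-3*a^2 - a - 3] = -6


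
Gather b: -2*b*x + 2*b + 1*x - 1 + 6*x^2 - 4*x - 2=b*(2 - 2*x) + 6*x^2 - 3*x - 3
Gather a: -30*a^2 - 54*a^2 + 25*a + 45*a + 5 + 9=-84*a^2 + 70*a + 14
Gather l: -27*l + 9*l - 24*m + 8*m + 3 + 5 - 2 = -18*l - 16*m + 6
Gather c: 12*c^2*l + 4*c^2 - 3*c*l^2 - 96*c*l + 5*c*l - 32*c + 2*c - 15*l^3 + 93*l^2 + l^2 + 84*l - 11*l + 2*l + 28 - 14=c^2*(12*l + 4) + c*(-3*l^2 - 91*l - 30) - 15*l^3 + 94*l^2 + 75*l + 14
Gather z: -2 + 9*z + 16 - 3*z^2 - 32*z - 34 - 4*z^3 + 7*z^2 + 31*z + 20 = -4*z^3 + 4*z^2 + 8*z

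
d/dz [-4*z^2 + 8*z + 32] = 8 - 8*z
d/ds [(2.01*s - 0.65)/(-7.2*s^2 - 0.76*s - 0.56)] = (14.472*s^2 - 9.36*s - 1.6196)/(51.84*s^4 + 10.944*s^3 + 8.6416*s^2 + 0.8512*s + 0.3136)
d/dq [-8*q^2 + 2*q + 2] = 2 - 16*q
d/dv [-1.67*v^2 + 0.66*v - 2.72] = 0.66 - 3.34*v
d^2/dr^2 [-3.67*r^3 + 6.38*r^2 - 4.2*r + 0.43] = 12.76 - 22.02*r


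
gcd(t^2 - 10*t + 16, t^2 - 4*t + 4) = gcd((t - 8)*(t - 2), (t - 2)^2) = t - 2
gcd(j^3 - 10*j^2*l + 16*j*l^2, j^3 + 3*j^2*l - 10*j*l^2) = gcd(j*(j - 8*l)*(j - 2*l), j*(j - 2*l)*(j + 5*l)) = j^2 - 2*j*l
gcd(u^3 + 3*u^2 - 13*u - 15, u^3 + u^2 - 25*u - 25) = u^2 + 6*u + 5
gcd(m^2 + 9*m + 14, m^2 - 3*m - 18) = 1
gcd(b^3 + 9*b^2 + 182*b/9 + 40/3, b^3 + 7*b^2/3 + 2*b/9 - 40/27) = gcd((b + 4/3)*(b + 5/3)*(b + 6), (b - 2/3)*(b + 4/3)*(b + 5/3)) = b^2 + 3*b + 20/9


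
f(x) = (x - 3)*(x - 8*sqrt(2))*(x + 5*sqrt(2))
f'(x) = (x - 3)*(x - 8*sqrt(2)) + (x - 3)*(x + 5*sqrt(2)) + (x - 8*sqrt(2))*(x + 5*sqrt(2))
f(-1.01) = 299.53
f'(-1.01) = -49.58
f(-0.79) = 288.13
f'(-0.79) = -53.96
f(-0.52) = 272.88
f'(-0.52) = -58.93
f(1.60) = 117.92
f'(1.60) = -82.77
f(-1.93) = 335.67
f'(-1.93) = -28.14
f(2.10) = 76.05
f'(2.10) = -84.46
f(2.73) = 22.71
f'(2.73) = -84.46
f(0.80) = 182.06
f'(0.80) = -76.94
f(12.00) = 117.79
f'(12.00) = 190.90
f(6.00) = -208.37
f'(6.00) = -46.18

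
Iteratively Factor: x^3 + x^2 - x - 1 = (x + 1)*(x^2 - 1) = (x + 1)^2*(x - 1)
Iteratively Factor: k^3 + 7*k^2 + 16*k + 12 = (k + 3)*(k^2 + 4*k + 4) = (k + 2)*(k + 3)*(k + 2)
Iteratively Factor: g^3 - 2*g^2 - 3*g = (g - 3)*(g^2 + g) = (g - 3)*(g + 1)*(g)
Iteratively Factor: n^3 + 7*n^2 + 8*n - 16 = (n - 1)*(n^2 + 8*n + 16) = (n - 1)*(n + 4)*(n + 4)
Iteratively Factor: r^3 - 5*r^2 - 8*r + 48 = (r - 4)*(r^2 - r - 12) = (r - 4)^2*(r + 3)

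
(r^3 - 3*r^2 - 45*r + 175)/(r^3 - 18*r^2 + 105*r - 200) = (r + 7)/(r - 8)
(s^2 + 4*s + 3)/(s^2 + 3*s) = (s + 1)/s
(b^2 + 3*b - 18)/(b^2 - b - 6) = (b + 6)/(b + 2)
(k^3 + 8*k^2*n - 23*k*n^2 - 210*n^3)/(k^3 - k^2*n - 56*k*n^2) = (k^2 + k*n - 30*n^2)/(k*(k - 8*n))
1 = 1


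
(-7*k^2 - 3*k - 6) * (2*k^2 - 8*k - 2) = -14*k^4 + 50*k^3 + 26*k^2 + 54*k + 12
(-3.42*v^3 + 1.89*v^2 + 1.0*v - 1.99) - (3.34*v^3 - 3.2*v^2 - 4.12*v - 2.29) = -6.76*v^3 + 5.09*v^2 + 5.12*v + 0.3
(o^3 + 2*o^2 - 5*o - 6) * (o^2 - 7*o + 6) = o^5 - 5*o^4 - 13*o^3 + 41*o^2 + 12*o - 36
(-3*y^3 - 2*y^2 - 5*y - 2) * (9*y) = -27*y^4 - 18*y^3 - 45*y^2 - 18*y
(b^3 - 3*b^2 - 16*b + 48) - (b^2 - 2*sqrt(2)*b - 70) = b^3 - 4*b^2 - 16*b + 2*sqrt(2)*b + 118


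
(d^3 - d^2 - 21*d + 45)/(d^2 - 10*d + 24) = (d^3 - d^2 - 21*d + 45)/(d^2 - 10*d + 24)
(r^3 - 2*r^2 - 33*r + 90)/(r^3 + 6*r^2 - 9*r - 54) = (r - 5)/(r + 3)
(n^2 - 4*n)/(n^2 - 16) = n/(n + 4)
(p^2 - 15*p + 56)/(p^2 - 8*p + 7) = (p - 8)/(p - 1)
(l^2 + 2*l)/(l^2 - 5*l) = (l + 2)/(l - 5)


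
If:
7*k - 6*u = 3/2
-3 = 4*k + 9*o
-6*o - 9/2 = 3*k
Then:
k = -15/2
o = 3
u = -9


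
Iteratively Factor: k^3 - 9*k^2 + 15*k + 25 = (k + 1)*(k^2 - 10*k + 25) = (k - 5)*(k + 1)*(k - 5)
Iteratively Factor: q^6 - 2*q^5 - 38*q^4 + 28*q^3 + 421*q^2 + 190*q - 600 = (q - 1)*(q^5 - q^4 - 39*q^3 - 11*q^2 + 410*q + 600) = (q - 1)*(q + 2)*(q^4 - 3*q^3 - 33*q^2 + 55*q + 300) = (q - 1)*(q + 2)*(q + 3)*(q^3 - 6*q^2 - 15*q + 100) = (q - 5)*(q - 1)*(q + 2)*(q + 3)*(q^2 - q - 20) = (q - 5)^2*(q - 1)*(q + 2)*(q + 3)*(q + 4)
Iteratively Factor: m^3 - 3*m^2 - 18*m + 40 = (m - 2)*(m^2 - m - 20) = (m - 2)*(m + 4)*(m - 5)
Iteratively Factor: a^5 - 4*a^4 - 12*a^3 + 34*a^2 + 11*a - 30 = (a - 2)*(a^4 - 2*a^3 - 16*a^2 + 2*a + 15) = (a - 2)*(a - 1)*(a^3 - a^2 - 17*a - 15) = (a - 5)*(a - 2)*(a - 1)*(a^2 + 4*a + 3) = (a - 5)*(a - 2)*(a - 1)*(a + 3)*(a + 1)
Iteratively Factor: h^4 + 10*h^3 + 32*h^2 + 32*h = (h + 2)*(h^3 + 8*h^2 + 16*h) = (h + 2)*(h + 4)*(h^2 + 4*h) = h*(h + 2)*(h + 4)*(h + 4)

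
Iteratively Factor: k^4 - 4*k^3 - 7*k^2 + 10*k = (k + 2)*(k^3 - 6*k^2 + 5*k) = k*(k + 2)*(k^2 - 6*k + 5) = k*(k - 5)*(k + 2)*(k - 1)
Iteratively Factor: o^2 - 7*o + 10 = (o - 2)*(o - 5)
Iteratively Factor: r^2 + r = (r)*(r + 1)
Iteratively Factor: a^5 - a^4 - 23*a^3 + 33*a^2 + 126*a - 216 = (a + 3)*(a^4 - 4*a^3 - 11*a^2 + 66*a - 72) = (a - 3)*(a + 3)*(a^3 - a^2 - 14*a + 24) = (a - 3)*(a + 3)*(a + 4)*(a^2 - 5*a + 6) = (a - 3)^2*(a + 3)*(a + 4)*(a - 2)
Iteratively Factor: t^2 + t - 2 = (t - 1)*(t + 2)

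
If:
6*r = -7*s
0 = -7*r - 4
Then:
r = -4/7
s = 24/49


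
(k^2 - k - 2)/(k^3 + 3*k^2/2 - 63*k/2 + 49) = 2*(k + 1)/(2*k^2 + 7*k - 49)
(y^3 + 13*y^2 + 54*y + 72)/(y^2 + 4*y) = y + 9 + 18/y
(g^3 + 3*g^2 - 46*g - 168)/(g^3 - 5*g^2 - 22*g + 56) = (g + 6)/(g - 2)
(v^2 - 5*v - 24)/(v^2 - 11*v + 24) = (v + 3)/(v - 3)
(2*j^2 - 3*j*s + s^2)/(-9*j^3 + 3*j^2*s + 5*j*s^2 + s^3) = (-2*j + s)/(9*j^2 + 6*j*s + s^2)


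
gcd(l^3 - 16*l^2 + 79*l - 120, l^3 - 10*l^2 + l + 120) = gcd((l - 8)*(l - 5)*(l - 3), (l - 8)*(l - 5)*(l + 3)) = l^2 - 13*l + 40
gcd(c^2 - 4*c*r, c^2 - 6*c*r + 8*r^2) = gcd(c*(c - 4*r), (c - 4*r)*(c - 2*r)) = -c + 4*r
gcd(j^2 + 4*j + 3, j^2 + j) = j + 1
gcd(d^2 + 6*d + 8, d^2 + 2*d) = d + 2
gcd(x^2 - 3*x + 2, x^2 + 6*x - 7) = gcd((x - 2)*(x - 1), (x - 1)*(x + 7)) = x - 1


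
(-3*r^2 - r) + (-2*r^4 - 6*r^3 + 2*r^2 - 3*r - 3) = -2*r^4 - 6*r^3 - r^2 - 4*r - 3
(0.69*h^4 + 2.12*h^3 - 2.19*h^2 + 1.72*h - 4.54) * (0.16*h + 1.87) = 0.1104*h^5 + 1.6295*h^4 + 3.614*h^3 - 3.8201*h^2 + 2.49*h - 8.4898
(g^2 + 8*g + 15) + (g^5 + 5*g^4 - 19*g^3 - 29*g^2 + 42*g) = g^5 + 5*g^4 - 19*g^3 - 28*g^2 + 50*g + 15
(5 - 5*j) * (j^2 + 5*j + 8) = -5*j^3 - 20*j^2 - 15*j + 40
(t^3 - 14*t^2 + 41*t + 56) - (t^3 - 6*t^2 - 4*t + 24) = -8*t^2 + 45*t + 32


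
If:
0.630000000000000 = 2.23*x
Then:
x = 0.28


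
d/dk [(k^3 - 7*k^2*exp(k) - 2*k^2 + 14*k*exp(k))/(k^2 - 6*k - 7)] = (-2*k*(k - 3)*(k^2 - 7*k*exp(k) - 2*k + 14*exp(k)) + (-k^2 + 6*k + 7)*(7*k^2*exp(k) - 3*k^2 + 4*k - 14*exp(k)))/(-k^2 + 6*k + 7)^2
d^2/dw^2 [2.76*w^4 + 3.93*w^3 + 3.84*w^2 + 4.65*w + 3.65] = 33.12*w^2 + 23.58*w + 7.68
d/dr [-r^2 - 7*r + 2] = -2*r - 7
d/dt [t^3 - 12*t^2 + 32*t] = 3*t^2 - 24*t + 32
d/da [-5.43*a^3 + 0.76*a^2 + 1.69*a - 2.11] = -16.29*a^2 + 1.52*a + 1.69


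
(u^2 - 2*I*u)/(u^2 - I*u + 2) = u/(u + I)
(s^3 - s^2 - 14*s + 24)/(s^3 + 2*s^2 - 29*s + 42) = (s + 4)/(s + 7)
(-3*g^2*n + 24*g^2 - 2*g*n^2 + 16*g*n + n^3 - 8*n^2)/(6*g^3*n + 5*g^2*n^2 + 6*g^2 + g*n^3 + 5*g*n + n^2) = (-3*g^2*n + 24*g^2 - 2*g*n^2 + 16*g*n + n^3 - 8*n^2)/(6*g^3*n + 5*g^2*n^2 + 6*g^2 + g*n^3 + 5*g*n + n^2)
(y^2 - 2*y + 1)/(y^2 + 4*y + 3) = (y^2 - 2*y + 1)/(y^2 + 4*y + 3)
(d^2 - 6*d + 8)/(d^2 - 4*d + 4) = (d - 4)/(d - 2)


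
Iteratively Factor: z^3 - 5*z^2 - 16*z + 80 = (z - 4)*(z^2 - z - 20) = (z - 5)*(z - 4)*(z + 4)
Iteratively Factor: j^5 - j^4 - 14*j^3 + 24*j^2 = (j - 2)*(j^4 + j^3 - 12*j^2) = (j - 3)*(j - 2)*(j^3 + 4*j^2) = j*(j - 3)*(j - 2)*(j^2 + 4*j) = j*(j - 3)*(j - 2)*(j + 4)*(j)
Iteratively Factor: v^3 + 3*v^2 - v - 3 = (v + 3)*(v^2 - 1) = (v + 1)*(v + 3)*(v - 1)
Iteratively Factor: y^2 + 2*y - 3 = (y - 1)*(y + 3)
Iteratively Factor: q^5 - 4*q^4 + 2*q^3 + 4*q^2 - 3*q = (q + 1)*(q^4 - 5*q^3 + 7*q^2 - 3*q) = (q - 1)*(q + 1)*(q^3 - 4*q^2 + 3*q) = (q - 1)^2*(q + 1)*(q^2 - 3*q) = q*(q - 1)^2*(q + 1)*(q - 3)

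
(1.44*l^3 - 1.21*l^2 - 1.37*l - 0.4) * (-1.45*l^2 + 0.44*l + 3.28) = -2.088*l^5 + 2.3881*l^4 + 6.1773*l^3 - 3.9916*l^2 - 4.6696*l - 1.312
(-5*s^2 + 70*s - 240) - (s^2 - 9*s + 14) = -6*s^2 + 79*s - 254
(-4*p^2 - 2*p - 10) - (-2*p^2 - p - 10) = -2*p^2 - p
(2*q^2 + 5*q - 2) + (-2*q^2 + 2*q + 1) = 7*q - 1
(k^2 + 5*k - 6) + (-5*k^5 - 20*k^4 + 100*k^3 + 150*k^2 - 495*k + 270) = -5*k^5 - 20*k^4 + 100*k^3 + 151*k^2 - 490*k + 264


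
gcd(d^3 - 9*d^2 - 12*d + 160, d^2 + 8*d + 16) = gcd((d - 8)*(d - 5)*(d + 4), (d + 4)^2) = d + 4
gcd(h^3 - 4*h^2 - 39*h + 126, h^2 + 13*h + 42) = h + 6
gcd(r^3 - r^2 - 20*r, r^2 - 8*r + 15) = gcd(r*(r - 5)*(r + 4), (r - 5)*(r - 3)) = r - 5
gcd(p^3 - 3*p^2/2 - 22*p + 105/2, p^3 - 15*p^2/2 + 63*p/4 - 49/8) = p - 7/2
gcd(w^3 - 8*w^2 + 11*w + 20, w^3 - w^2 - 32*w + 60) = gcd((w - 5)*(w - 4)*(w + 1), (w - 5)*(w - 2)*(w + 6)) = w - 5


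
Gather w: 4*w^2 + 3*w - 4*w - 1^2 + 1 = 4*w^2 - w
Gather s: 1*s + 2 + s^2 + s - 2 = s^2 + 2*s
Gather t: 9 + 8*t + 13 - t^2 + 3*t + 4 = -t^2 + 11*t + 26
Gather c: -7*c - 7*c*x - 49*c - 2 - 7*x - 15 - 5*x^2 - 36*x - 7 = c*(-7*x - 56) - 5*x^2 - 43*x - 24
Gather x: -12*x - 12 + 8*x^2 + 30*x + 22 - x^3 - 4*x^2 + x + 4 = -x^3 + 4*x^2 + 19*x + 14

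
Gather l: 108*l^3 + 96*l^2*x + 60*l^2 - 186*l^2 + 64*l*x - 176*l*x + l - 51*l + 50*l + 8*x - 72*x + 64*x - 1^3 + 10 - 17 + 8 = 108*l^3 + l^2*(96*x - 126) - 112*l*x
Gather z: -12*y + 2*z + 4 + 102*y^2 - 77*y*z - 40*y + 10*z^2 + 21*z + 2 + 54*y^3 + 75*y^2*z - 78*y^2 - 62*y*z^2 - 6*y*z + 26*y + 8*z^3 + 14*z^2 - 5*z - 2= 54*y^3 + 24*y^2 - 26*y + 8*z^3 + z^2*(24 - 62*y) + z*(75*y^2 - 83*y + 18) + 4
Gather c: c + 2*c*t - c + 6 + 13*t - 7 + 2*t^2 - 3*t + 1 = 2*c*t + 2*t^2 + 10*t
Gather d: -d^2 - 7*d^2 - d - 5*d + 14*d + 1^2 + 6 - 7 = -8*d^2 + 8*d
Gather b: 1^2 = 1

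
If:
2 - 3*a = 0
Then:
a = 2/3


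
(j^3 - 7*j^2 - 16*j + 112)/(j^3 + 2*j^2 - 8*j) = (j^2 - 11*j + 28)/(j*(j - 2))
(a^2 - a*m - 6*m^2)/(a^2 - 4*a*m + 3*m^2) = (a + 2*m)/(a - m)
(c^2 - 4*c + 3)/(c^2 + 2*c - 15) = (c - 1)/(c + 5)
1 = 1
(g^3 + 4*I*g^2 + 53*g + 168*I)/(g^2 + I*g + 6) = (g^2 + I*g + 56)/(g - 2*I)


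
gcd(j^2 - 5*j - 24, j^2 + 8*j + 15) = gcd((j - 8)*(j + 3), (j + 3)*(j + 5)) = j + 3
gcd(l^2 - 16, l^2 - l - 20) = l + 4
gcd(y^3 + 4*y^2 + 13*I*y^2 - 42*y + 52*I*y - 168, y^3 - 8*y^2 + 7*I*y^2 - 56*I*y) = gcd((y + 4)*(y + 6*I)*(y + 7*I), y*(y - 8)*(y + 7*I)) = y + 7*I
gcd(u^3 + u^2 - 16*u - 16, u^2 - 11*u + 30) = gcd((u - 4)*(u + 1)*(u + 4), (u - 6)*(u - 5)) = 1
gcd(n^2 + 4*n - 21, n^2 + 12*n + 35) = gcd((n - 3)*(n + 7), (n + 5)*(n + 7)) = n + 7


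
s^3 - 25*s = s*(s - 5)*(s + 5)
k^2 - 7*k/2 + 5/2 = (k - 5/2)*(k - 1)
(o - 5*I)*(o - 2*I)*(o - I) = o^3 - 8*I*o^2 - 17*o + 10*I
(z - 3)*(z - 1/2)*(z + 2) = z^3 - 3*z^2/2 - 11*z/2 + 3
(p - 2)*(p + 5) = p^2 + 3*p - 10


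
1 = 1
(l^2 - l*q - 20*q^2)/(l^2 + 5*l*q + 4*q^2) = (l - 5*q)/(l + q)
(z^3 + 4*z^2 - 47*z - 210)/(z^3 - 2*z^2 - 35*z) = (z + 6)/z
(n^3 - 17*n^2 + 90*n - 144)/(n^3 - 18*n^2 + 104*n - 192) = (n - 3)/(n - 4)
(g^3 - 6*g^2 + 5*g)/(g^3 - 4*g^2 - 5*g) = (g - 1)/(g + 1)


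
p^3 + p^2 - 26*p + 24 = (p - 4)*(p - 1)*(p + 6)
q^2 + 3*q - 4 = (q - 1)*(q + 4)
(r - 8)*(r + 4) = r^2 - 4*r - 32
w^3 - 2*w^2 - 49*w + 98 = (w - 7)*(w - 2)*(w + 7)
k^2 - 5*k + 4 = (k - 4)*(k - 1)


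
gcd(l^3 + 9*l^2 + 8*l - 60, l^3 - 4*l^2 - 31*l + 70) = l^2 + 3*l - 10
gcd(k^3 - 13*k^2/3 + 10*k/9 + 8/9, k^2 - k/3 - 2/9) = k^2 - k/3 - 2/9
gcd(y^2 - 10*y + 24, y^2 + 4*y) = 1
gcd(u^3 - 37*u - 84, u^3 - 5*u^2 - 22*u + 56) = u^2 - 3*u - 28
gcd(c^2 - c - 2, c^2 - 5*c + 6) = c - 2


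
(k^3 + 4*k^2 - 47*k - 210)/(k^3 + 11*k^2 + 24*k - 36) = (k^2 - 2*k - 35)/(k^2 + 5*k - 6)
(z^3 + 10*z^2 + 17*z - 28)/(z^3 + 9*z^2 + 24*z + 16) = (z^2 + 6*z - 7)/(z^2 + 5*z + 4)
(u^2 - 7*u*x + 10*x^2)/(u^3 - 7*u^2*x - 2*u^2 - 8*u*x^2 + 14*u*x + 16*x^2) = (u^2 - 7*u*x + 10*x^2)/(u^3 - 7*u^2*x - 2*u^2 - 8*u*x^2 + 14*u*x + 16*x^2)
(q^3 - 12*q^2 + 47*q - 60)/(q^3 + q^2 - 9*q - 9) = (q^2 - 9*q + 20)/(q^2 + 4*q + 3)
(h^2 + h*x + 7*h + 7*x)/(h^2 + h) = (h^2 + h*x + 7*h + 7*x)/(h*(h + 1))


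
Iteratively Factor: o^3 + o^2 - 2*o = (o + 2)*(o^2 - o) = (o - 1)*(o + 2)*(o)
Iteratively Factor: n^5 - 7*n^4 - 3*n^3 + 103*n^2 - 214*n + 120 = (n - 2)*(n^4 - 5*n^3 - 13*n^2 + 77*n - 60) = (n - 2)*(n - 1)*(n^3 - 4*n^2 - 17*n + 60) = (n - 5)*(n - 2)*(n - 1)*(n^2 + n - 12) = (n - 5)*(n - 2)*(n - 1)*(n + 4)*(n - 3)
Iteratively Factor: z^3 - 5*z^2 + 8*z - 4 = (z - 2)*(z^2 - 3*z + 2) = (z - 2)^2*(z - 1)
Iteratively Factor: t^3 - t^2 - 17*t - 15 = (t + 3)*(t^2 - 4*t - 5) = (t + 1)*(t + 3)*(t - 5)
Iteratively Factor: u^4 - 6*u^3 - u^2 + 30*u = (u)*(u^3 - 6*u^2 - u + 30) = u*(u - 3)*(u^2 - 3*u - 10) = u*(u - 5)*(u - 3)*(u + 2)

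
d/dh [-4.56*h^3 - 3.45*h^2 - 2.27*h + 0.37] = -13.68*h^2 - 6.9*h - 2.27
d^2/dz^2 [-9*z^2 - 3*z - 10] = -18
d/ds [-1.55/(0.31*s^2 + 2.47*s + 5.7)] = (0.961*s + 3.8285)/(0.31*s^2 + 2.47*s + 5.7)^2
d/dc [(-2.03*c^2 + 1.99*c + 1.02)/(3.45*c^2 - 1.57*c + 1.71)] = (-3.6784*c^2 - 13.9806*c + 5.0043)/(11.9025*c^4 - 10.833*c^3 + 14.2639*c^2 - 5.3694*c + 2.9241)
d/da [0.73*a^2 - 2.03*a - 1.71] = 1.46*a - 2.03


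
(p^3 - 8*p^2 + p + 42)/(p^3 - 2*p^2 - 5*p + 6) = (p - 7)/(p - 1)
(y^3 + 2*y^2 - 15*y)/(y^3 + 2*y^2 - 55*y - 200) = y*(y - 3)/(y^2 - 3*y - 40)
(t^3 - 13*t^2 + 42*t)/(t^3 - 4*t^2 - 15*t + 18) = t*(t - 7)/(t^2 + 2*t - 3)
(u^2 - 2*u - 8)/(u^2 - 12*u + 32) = (u + 2)/(u - 8)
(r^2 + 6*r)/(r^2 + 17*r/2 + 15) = 2*r/(2*r + 5)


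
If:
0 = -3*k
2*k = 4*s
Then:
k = 0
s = 0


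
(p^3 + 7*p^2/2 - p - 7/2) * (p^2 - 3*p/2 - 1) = p^5 + 2*p^4 - 29*p^3/4 - 11*p^2/2 + 25*p/4 + 7/2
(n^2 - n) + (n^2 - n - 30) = 2*n^2 - 2*n - 30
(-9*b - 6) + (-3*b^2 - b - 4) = -3*b^2 - 10*b - 10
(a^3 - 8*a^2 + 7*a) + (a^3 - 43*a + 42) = 2*a^3 - 8*a^2 - 36*a + 42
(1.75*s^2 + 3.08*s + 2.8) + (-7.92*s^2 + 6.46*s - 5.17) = -6.17*s^2 + 9.54*s - 2.37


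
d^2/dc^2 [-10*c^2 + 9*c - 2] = -20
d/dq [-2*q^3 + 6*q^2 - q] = -6*q^2 + 12*q - 1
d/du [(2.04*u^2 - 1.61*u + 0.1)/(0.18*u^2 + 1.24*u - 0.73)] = (2.8194*u^2 - 3.0144*u + 1.0513)/(0.0324*u^4 + 0.4464*u^3 + 1.2748*u^2 - 1.8104*u + 0.5329)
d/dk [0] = 0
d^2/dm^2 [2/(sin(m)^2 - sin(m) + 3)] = 2*(-4*sin(m)^4 + 3*sin(m)^3 + 17*sin(m)^2 - 9*sin(m) - 4)/(sin(m)^2 - sin(m) + 3)^3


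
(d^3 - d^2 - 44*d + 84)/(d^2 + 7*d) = d - 8 + 12/d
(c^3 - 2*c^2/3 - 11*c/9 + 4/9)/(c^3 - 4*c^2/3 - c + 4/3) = (c - 1/3)/(c - 1)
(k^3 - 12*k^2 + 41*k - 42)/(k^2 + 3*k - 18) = (k^2 - 9*k + 14)/(k + 6)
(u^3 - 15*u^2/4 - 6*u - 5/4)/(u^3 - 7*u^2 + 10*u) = (4*u^2 + 5*u + 1)/(4*u*(u - 2))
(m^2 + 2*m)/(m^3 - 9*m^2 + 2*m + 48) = m/(m^2 - 11*m + 24)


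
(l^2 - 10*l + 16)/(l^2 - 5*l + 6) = (l - 8)/(l - 3)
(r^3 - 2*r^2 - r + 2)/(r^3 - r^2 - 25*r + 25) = (r^2 - r - 2)/(r^2 - 25)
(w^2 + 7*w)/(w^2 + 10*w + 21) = w/(w + 3)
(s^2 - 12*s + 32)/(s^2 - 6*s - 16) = (s - 4)/(s + 2)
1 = 1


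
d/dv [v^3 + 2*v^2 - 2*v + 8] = 3*v^2 + 4*v - 2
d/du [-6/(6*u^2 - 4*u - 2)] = 6*(3*u - 1)/(-3*u^2 + 2*u + 1)^2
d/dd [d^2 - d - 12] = 2*d - 1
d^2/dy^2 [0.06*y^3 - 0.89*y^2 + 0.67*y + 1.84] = 0.36*y - 1.78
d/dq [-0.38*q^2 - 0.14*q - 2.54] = -0.76*q - 0.14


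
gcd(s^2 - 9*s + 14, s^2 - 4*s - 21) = s - 7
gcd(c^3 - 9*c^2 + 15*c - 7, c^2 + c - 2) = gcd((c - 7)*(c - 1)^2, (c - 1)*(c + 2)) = c - 1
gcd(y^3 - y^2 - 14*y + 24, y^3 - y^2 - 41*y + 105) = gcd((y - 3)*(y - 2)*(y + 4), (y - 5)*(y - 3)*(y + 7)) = y - 3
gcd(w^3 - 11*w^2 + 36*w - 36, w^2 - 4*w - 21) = 1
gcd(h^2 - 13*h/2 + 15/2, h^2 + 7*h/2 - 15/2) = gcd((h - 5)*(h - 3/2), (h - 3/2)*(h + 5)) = h - 3/2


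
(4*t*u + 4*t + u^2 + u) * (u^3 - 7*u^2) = 4*t*u^4 - 24*t*u^3 - 28*t*u^2 + u^5 - 6*u^4 - 7*u^3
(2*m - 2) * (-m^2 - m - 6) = -2*m^3 - 10*m + 12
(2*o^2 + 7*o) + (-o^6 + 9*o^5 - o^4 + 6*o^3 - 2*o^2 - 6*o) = -o^6 + 9*o^5 - o^4 + 6*o^3 + o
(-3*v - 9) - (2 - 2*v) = -v - 11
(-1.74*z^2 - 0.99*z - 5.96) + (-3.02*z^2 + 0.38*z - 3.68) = -4.76*z^2 - 0.61*z - 9.64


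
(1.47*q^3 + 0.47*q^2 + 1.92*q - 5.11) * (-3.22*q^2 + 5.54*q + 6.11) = -4.7334*q^5 + 6.6304*q^4 + 5.4031*q^3 + 29.9627*q^2 - 16.5782*q - 31.2221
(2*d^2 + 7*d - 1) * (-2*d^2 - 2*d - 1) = -4*d^4 - 18*d^3 - 14*d^2 - 5*d + 1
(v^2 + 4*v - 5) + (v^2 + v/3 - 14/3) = 2*v^2 + 13*v/3 - 29/3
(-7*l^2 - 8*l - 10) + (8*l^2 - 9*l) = l^2 - 17*l - 10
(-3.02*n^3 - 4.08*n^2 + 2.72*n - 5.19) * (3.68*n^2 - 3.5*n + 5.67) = -11.1136*n^5 - 4.4444*n^4 + 7.1662*n^3 - 51.7528*n^2 + 33.5874*n - 29.4273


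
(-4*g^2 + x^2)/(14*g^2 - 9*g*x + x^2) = (2*g + x)/(-7*g + x)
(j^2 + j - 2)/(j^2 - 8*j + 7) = (j + 2)/(j - 7)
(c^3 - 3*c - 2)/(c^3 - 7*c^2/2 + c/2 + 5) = 2*(c + 1)/(2*c - 5)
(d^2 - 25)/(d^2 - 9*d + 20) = (d + 5)/(d - 4)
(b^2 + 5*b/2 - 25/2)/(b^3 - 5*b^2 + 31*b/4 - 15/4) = 2*(b + 5)/(2*b^2 - 5*b + 3)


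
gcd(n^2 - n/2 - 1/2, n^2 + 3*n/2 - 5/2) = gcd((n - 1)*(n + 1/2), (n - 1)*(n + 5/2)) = n - 1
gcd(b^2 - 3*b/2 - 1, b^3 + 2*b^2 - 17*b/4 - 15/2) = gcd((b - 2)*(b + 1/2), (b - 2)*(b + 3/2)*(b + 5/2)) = b - 2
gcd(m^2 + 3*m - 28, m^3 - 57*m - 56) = m + 7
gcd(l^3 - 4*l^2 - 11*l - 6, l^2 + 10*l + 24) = 1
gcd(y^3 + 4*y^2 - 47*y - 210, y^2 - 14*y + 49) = y - 7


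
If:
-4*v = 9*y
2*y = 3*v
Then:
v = 0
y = 0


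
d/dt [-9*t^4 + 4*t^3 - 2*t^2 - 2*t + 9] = -36*t^3 + 12*t^2 - 4*t - 2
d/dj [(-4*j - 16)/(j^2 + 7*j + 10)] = 4*(j^2 + 8*j + 18)/(j^4 + 14*j^3 + 69*j^2 + 140*j + 100)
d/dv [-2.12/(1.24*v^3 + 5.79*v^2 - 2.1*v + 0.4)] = (7.8864*v^2 + 24.5496*v - 4.452)/(1.24*v^3 + 5.79*v^2 - 2.1*v + 0.4)^2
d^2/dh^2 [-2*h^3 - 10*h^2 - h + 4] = -12*h - 20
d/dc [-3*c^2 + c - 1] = 1 - 6*c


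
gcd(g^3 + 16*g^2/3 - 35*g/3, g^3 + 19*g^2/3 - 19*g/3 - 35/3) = g^2 + 16*g/3 - 35/3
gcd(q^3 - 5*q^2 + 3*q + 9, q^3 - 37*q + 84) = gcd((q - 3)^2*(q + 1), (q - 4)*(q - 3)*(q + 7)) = q - 3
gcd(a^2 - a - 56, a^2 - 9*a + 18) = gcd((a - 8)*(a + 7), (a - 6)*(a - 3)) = 1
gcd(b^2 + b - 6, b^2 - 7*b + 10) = b - 2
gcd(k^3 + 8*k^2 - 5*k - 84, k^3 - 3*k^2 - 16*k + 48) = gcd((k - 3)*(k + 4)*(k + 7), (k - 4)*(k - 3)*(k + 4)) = k^2 + k - 12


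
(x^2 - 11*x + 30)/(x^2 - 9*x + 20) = (x - 6)/(x - 4)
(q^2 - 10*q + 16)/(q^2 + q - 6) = (q - 8)/(q + 3)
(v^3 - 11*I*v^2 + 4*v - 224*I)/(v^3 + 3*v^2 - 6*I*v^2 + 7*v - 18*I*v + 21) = (v^2 - 4*I*v + 32)/(v^2 + v*(3 + I) + 3*I)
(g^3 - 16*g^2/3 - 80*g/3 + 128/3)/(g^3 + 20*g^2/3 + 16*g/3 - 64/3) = (g - 8)/(g + 4)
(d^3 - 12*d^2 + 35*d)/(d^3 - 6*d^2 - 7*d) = (d - 5)/(d + 1)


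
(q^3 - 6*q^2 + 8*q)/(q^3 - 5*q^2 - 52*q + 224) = q*(q - 2)/(q^2 - q - 56)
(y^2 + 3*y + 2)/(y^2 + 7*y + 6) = (y + 2)/(y + 6)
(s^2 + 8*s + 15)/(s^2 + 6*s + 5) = (s + 3)/(s + 1)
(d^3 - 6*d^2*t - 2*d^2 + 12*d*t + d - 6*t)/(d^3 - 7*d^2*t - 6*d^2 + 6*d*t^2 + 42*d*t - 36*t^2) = (-d^2 + 2*d - 1)/(-d^2 + d*t + 6*d - 6*t)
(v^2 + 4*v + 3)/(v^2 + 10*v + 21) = (v + 1)/(v + 7)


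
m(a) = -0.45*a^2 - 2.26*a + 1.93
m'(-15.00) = 11.24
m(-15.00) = -65.42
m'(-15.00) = 11.24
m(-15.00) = -65.42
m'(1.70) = -3.79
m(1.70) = -3.21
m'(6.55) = -8.16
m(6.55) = -32.18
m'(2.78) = -4.76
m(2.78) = -7.83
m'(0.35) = -2.58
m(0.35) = 1.08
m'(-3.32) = 0.73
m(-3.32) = 4.47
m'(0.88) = -3.05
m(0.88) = -0.41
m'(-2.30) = -0.19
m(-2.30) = 4.75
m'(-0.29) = -2.00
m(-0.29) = 2.55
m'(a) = -0.9*a - 2.26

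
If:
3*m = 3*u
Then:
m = u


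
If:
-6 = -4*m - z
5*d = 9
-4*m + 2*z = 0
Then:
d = 9/5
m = 1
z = 2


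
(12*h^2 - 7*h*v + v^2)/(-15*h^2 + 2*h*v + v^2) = (-4*h + v)/(5*h + v)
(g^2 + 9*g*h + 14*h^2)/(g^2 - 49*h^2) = (g + 2*h)/(g - 7*h)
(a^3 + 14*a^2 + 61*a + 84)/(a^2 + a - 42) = (a^2 + 7*a + 12)/(a - 6)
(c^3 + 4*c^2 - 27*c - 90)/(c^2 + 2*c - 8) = (c^3 + 4*c^2 - 27*c - 90)/(c^2 + 2*c - 8)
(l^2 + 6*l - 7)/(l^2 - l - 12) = (-l^2 - 6*l + 7)/(-l^2 + l + 12)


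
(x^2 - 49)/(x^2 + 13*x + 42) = (x - 7)/(x + 6)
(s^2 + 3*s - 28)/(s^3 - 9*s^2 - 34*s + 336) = (s^2 + 3*s - 28)/(s^3 - 9*s^2 - 34*s + 336)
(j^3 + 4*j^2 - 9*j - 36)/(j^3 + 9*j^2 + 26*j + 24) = (j - 3)/(j + 2)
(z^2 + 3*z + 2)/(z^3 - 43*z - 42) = (z + 2)/(z^2 - z - 42)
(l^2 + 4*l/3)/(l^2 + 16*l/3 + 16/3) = l/(l + 4)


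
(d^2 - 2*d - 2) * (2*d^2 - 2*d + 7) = 2*d^4 - 6*d^3 + 7*d^2 - 10*d - 14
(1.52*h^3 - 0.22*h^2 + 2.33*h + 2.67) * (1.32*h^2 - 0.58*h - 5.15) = 2.0064*h^5 - 1.172*h^4 - 4.6248*h^3 + 3.306*h^2 - 13.5481*h - 13.7505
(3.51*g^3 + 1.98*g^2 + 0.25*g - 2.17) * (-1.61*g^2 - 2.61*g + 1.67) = -5.6511*g^5 - 12.3489*g^4 + 0.291399999999999*g^3 + 6.1478*g^2 + 6.0812*g - 3.6239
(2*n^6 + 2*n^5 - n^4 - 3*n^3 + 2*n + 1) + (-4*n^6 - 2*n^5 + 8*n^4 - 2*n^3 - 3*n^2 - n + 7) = -2*n^6 + 7*n^4 - 5*n^3 - 3*n^2 + n + 8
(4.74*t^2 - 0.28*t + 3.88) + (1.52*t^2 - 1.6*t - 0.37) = 6.26*t^2 - 1.88*t + 3.51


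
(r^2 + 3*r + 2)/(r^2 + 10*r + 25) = (r^2 + 3*r + 2)/(r^2 + 10*r + 25)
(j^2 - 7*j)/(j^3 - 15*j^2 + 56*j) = 1/(j - 8)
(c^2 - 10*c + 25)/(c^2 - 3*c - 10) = (c - 5)/(c + 2)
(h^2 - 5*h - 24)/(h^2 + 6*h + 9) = (h - 8)/(h + 3)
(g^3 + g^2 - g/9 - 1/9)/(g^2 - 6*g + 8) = (g^3 + g^2 - g/9 - 1/9)/(g^2 - 6*g + 8)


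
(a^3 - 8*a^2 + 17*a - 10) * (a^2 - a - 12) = a^5 - 9*a^4 + 13*a^3 + 69*a^2 - 194*a + 120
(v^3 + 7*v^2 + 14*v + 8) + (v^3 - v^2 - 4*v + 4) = 2*v^3 + 6*v^2 + 10*v + 12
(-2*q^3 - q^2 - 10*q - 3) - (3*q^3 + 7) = -5*q^3 - q^2 - 10*q - 10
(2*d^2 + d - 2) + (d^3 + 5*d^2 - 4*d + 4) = d^3 + 7*d^2 - 3*d + 2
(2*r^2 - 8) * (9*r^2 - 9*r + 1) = 18*r^4 - 18*r^3 - 70*r^2 + 72*r - 8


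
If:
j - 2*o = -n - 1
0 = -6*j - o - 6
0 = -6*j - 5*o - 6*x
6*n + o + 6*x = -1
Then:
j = -53/60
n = -91/60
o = -7/10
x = 22/15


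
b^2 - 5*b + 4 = (b - 4)*(b - 1)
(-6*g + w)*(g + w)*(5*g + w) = -30*g^3 - 31*g^2*w + w^3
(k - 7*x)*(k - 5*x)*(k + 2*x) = k^3 - 10*k^2*x + 11*k*x^2 + 70*x^3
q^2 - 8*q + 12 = (q - 6)*(q - 2)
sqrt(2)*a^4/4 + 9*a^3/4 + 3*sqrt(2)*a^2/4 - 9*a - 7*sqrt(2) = (a/2 + 1)*(a - 2)*(a + 7*sqrt(2)/2)*(sqrt(2)*a/2 + 1)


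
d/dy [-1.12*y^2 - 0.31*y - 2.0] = -2.24*y - 0.31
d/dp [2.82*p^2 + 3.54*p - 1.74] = 5.64*p + 3.54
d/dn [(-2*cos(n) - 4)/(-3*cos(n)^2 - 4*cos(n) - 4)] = 2*(3*cos(n)^2 + 12*cos(n) + 4)*sin(n)/(-3*sin(n)^2 + 4*cos(n) + 7)^2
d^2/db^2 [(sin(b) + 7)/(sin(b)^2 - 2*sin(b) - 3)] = (-sin(b)^4 - 29*sin(b)^3 + 55*sin(b)^2 - 119*sin(b) + 86)/((sin(b) - 3)^3*(sin(b) + 1)^2)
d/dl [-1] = 0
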